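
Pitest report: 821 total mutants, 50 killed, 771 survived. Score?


Mutation score = killed / total * 100
Mutation score = 50 / 821 * 100
Mutation score = 6.09%

6.09%


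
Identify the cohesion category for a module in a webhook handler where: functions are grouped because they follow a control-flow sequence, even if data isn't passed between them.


Reasoning: Grouped by order of execution within a routine, not by data flow
Type: Procedural cohesion

Procedural cohesion


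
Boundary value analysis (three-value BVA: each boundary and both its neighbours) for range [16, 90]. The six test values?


Range: [16, 90]
Boundaries: just below min, min, min+1, max-1, max, just above max
Values: [15, 16, 17, 89, 90, 91]

[15, 16, 17, 89, 90, 91]


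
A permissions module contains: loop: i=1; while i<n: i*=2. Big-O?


Reasoning: i doubles each step so iterations are log2(n)
Complexity: O(log n)

O(log n)


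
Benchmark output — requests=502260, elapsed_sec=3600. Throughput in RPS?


Formula: throughput = requests / seconds
throughput = 502260 / 3600
throughput = 139.52 requests/second

139.52 requests/second


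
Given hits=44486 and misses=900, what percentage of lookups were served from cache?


Formula: hit rate = hits / (hits + misses) * 100
hit rate = 44486 / (44486 + 900) * 100
hit rate = 44486 / 45386 * 100
hit rate = 98.02%

98.02%


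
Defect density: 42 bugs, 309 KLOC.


Defect density = defects / KLOC
Defect density = 42 / 309
Defect density = 0.136 defects/KLOC

0.136 defects/KLOC


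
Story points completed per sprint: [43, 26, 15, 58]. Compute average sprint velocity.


Formula: Avg velocity = Total points / Number of sprints
Points: [43, 26, 15, 58]
Sum = 43 + 26 + 15 + 58 = 142
Avg velocity = 142 / 4 = 35.5 points/sprint

35.5 points/sprint


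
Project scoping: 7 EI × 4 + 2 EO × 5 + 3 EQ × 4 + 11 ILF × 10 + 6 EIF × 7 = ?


UFP = EI*4 + EO*5 + EQ*4 + ILF*10 + EIF*7
UFP = 7*4 + 2*5 + 3*4 + 11*10 + 6*7
UFP = 28 + 10 + 12 + 110 + 42
UFP = 202

202


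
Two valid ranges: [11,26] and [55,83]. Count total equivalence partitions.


Valid ranges: [11,26] and [55,83]
Class 1: x < 11 — invalid
Class 2: 11 ≤ x ≤ 26 — valid
Class 3: 26 < x < 55 — invalid (gap between ranges)
Class 4: 55 ≤ x ≤ 83 — valid
Class 5: x > 83 — invalid
Total equivalence classes: 5

5 equivalence classes


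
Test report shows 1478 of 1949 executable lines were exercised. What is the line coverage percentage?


Coverage = covered / total * 100
Coverage = 1478 / 1949 * 100
Coverage = 75.83%

75.83%


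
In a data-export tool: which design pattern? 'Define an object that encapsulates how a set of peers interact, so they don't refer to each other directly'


This matches the Mediator pattern

Mediator


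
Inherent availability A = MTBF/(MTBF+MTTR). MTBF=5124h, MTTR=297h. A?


Availability = MTBF / (MTBF + MTTR)
Availability = 5124 / (5124 + 297)
Availability = 5124 / 5421
Availability = 94.5213%

94.5213%


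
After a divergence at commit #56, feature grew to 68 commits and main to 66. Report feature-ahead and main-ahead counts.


Common ancestor: commit #56
feature commits after divergence: 68 - 56 = 12
main commits after divergence: 66 - 56 = 10
feature is 12 commits ahead of main
main is 10 commits ahead of feature

feature ahead: 12, main ahead: 10


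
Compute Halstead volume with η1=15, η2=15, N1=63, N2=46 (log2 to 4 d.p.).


Formula: V = N * log2(η), where N = N1 + N2 and η = η1 + η2
η = 15 + 15 = 30
N = 63 + 46 = 109
log2(30) ≈ 4.9069
V = 109 * 4.9069 = 534.85

534.85


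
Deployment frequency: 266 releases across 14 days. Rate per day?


Formula: deployments per day = releases / days
= 266 / 14
= 19.0 deploys/day
(equivalently, 133.0 deploys/week)

19.0 deploys/day


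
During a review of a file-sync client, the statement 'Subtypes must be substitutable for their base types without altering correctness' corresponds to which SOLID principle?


This describes the Liskov Substitution Principle (LSP)

Liskov Substitution Principle (LSP)


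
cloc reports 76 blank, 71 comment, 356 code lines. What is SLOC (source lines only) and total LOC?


Total LOC = blank + comment + code
Total LOC = 76 + 71 + 356 = 503
SLOC (source only) = code = 356

Total LOC: 503, SLOC: 356


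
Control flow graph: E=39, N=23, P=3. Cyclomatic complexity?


Formula: V(G) = E - N + 2P
V(G) = 39 - 23 + 2*3
V(G) = 16 + 6
V(G) = 22

22


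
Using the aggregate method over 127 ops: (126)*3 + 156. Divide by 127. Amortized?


Formula: Amortized cost = Total cost / Operations
Total cost = (126 * 3) + (1 * 156)
Total cost = 378 + 156 = 534
Amortized = 534 / 127 = 4.2047

4.2047


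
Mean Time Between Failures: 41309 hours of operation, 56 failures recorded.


Formula: MTBF = Total operating time / Number of failures
MTBF = 41309 / 56
MTBF = 737.66 hours

737.66 hours


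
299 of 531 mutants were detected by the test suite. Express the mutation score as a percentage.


Mutation score = killed / total * 100
Mutation score = 299 / 531 * 100
Mutation score = 56.31%

56.31%


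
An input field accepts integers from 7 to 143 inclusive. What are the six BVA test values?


Range: [7, 143]
Boundaries: just below min, min, min+1, max-1, max, just above max
Values: [6, 7, 8, 142, 143, 144]

[6, 7, 8, 142, 143, 144]


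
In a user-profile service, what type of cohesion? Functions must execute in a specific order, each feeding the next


Reasoning: Output of one is input to next
Type: Sequential cohesion

Sequential cohesion


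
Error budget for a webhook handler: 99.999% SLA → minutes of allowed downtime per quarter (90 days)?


Formula: allowed downtime = period * (100 - SLA) / 100
Period (quarter (90 days)) = 129600 minutes
Unavailability fraction = (100 - 99.999) / 100
Allowed downtime = 129600 * (100 - 99.999) / 100
Allowed downtime = 1.296 minutes

1.296 minutes


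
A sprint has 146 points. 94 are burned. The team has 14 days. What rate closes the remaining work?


Formula: Required rate = Remaining points / Days left
Remaining = 146 - 94 = 52 points
Required rate = 52 / 14 = 3.71 points/day

3.71 points/day


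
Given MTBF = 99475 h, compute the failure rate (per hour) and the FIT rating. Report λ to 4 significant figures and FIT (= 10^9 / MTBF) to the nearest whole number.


Formula: λ = 1 / MTBF; FIT = λ × 1e9 = 1e9 / MTBF
λ = 1 / 99475 ≈ 1.005e-05 failures/hour
FIT = 1e9 / 99475 ≈ 10053 failures per 1e9 hours (nearest whole number)

λ = 1.005e-05 /h, FIT = 10053


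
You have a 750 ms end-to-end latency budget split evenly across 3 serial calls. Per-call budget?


Formula: per_stage = total_budget / stages
per_stage = 750 / 3
per_stage = 250.0 ms

250.0 ms


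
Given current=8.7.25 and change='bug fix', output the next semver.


Current: 8.7.25
Change category: 'bug fix' → patch bump
SemVer rule: patch bump → increment PATCH (MAJOR and MINOR unchanged)
New: 8.7.26

8.7.26


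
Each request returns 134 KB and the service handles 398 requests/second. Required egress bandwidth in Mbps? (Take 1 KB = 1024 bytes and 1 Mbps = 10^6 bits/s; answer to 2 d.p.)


Formula: Mbps = payload_bytes * RPS * 8 / 1e6
Payload per request = 134 KB = 134 * 1024 = 137216 bytes
Total bytes/sec = 137216 * 398 = 54611968
Total bits/sec = 54611968 * 8 = 436895744
Mbps = 436895744 / 1e6 = 436.9

436.9 Mbps


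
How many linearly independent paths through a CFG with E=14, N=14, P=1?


Formula: V(G) = E - N + 2P
V(G) = 14 - 14 + 2*1
V(G) = 0 + 2
V(G) = 2

2


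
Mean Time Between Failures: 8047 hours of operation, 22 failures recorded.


Formula: MTBF = Total operating time / Number of failures
MTBF = 8047 / 22
MTBF = 365.77 hours

365.77 hours


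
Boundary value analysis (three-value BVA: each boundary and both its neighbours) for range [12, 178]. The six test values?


Range: [12, 178]
Boundaries: just below min, min, min+1, max-1, max, just above max
Values: [11, 12, 13, 177, 178, 179]

[11, 12, 13, 177, 178, 179]


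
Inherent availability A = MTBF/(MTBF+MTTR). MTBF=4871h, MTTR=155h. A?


Availability = MTBF / (MTBF + MTTR)
Availability = 4871 / (4871 + 155)
Availability = 4871 / 5026
Availability = 96.916%

96.916%


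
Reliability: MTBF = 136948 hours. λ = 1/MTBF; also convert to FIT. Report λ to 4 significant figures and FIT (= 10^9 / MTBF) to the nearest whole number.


Formula: λ = 1 / MTBF; FIT = λ × 1e9 = 1e9 / MTBF
λ = 1 / 136948 ≈ 7.302e-06 failures/hour
FIT = 1e9 / 136948 ≈ 7302 failures per 1e9 hours (nearest whole number)

λ = 7.302e-06 /h, FIT = 7302


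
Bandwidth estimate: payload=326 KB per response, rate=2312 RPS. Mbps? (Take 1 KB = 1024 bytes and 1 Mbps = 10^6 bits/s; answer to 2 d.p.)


Formula: Mbps = payload_bytes * RPS * 8 / 1e6
Payload per request = 326 KB = 326 * 1024 = 333824 bytes
Total bytes/sec = 333824 * 2312 = 771801088
Total bits/sec = 771801088 * 8 = 6174408704
Mbps = 6174408704 / 1e6 = 6174.41

6174.41 Mbps


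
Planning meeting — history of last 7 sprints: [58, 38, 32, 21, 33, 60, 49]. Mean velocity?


Formula: Avg velocity = Total points / Number of sprints
Points: [58, 38, 32, 21, 33, 60, 49]
Sum = 58 + 38 + 32 + 21 + 33 + 60 + 49 = 291
Avg velocity = 291 / 7 = 41.57 points/sprint

41.57 points/sprint


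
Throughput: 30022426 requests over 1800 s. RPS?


Formula: throughput = requests / seconds
throughput = 30022426 / 1800
throughput = 16679.13 requests/second

16679.13 requests/second


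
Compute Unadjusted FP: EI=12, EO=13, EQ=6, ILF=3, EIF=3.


UFP = EI*4 + EO*5 + EQ*4 + ILF*10 + EIF*7
UFP = 12*4 + 13*5 + 6*4 + 3*10 + 3*7
UFP = 48 + 65 + 24 + 30 + 21
UFP = 188

188


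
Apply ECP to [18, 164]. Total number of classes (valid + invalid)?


Valid range: [18, 164]
Class 1: x < 18 — invalid
Class 2: 18 ≤ x ≤ 164 — valid
Class 3: x > 164 — invalid
Total equivalence classes: 3

3 equivalence classes


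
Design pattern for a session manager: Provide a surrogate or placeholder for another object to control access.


This matches the Proxy pattern

Proxy


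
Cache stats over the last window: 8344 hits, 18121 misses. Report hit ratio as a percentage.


Formula: hit rate = hits / (hits + misses) * 100
hit rate = 8344 / (8344 + 18121) * 100
hit rate = 8344 / 26465 * 100
hit rate = 31.53%

31.53%


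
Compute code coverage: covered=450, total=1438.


Coverage = covered / total * 100
Coverage = 450 / 1438 * 100
Coverage = 31.29%

31.29%


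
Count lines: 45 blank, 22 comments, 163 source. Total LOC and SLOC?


Total LOC = blank + comment + code
Total LOC = 45 + 22 + 163 = 230
SLOC (source only) = code = 163

Total LOC: 230, SLOC: 163


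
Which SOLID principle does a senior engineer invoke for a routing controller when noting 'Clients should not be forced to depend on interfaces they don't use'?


This describes the Interface Segregation Principle (ISP)

Interface Segregation Principle (ISP)


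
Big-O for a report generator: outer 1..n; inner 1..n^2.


Reasoning: n times n^2
Complexity: O(n^3)

O(n^3)


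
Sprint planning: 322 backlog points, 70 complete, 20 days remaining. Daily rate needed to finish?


Formula: Required rate = Remaining points / Days left
Remaining = 322 - 70 = 252 points
Required rate = 252 / 20 = 12.6 points/day

12.6 points/day


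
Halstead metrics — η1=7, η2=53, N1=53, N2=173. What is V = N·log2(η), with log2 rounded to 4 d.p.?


Formula: V = N * log2(η), where N = N1 + N2 and η = η1 + η2
η = 7 + 53 = 60
N = 53 + 173 = 226
log2(60) ≈ 5.9069
V = 226 * 5.9069 = 1334.96

1334.96


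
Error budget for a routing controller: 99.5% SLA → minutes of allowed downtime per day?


Formula: allowed downtime = period * (100 - SLA) / 100
Period (day) = 1440 minutes
Unavailability fraction = (100 - 99.5) / 100
Allowed downtime = 1440 * (100 - 99.5) / 100
Allowed downtime = 7.2 minutes

7.2 minutes


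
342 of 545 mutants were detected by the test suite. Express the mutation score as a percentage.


Mutation score = killed / total * 100
Mutation score = 342 / 545 * 100
Mutation score = 62.75%

62.75%


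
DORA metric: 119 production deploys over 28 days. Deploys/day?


Formula: deployments per day = releases / days
= 119 / 28
= 4.25 deploys/day
(equivalently, 29.75 deploys/week)

4.25 deploys/day


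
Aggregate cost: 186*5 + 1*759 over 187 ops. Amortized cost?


Formula: Amortized cost = Total cost / Operations
Total cost = (186 * 5) + (1 * 759)
Total cost = 930 + 759 = 1689
Amortized = 1689 / 187 = 9.0321

9.0321


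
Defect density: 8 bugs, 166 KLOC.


Defect density = defects / KLOC
Defect density = 8 / 166
Defect density = 0.048 defects/KLOC

0.048 defects/KLOC


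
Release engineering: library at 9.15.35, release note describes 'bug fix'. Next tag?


Current: 9.15.35
Change category: 'bug fix' → patch bump
SemVer rule: patch bump → increment PATCH (MAJOR and MINOR unchanged)
New: 9.15.36

9.15.36


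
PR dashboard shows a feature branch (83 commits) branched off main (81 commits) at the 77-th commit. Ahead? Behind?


Common ancestor: commit #77
feature commits after divergence: 83 - 77 = 6
main commits after divergence: 81 - 77 = 4
feature is 6 commits ahead of main
main is 4 commits ahead of feature

feature ahead: 6, main ahead: 4


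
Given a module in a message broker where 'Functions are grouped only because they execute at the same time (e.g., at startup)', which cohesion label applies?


Reasoning: Related by timing only
Type: Temporal cohesion

Temporal cohesion


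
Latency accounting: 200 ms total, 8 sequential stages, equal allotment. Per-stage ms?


Formula: per_stage = total_budget / stages
per_stage = 200 / 8
per_stage = 25.0 ms

25.0 ms


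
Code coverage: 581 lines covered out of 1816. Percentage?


Coverage = covered / total * 100
Coverage = 581 / 1816 * 100
Coverage = 31.99%

31.99%


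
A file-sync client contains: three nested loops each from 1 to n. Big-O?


Reasoning: three levels of nesting over n
Complexity: O(n^3)

O(n^3)


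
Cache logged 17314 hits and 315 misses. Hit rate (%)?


Formula: hit rate = hits / (hits + misses) * 100
hit rate = 17314 / (17314 + 315) * 100
hit rate = 17314 / 17629 * 100
hit rate = 98.21%

98.21%


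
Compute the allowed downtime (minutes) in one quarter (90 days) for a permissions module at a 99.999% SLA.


Formula: allowed downtime = period * (100 - SLA) / 100
Period (quarter (90 days)) = 129600 minutes
Unavailability fraction = (100 - 99.999) / 100
Allowed downtime = 129600 * (100 - 99.999) / 100
Allowed downtime = 1.296 minutes

1.296 minutes


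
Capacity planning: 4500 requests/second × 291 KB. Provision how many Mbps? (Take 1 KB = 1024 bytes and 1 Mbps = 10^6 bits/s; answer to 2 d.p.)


Formula: Mbps = payload_bytes * RPS * 8 / 1e6
Payload per request = 291 KB = 291 * 1024 = 297984 bytes
Total bytes/sec = 297984 * 4500 = 1340928000
Total bits/sec = 1340928000 * 8 = 10727424000
Mbps = 10727424000 / 1e6 = 10727.42

10727.42 Mbps


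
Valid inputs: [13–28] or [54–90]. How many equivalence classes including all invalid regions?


Valid ranges: [13,28] and [54,90]
Class 1: x < 13 — invalid
Class 2: 13 ≤ x ≤ 28 — valid
Class 3: 28 < x < 54 — invalid (gap between ranges)
Class 4: 54 ≤ x ≤ 90 — valid
Class 5: x > 90 — invalid
Total equivalence classes: 5

5 equivalence classes


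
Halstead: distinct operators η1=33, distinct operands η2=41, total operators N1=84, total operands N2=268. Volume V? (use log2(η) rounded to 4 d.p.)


Formula: V = N * log2(η), where N = N1 + N2 and η = η1 + η2
η = 33 + 41 = 74
N = 84 + 268 = 352
log2(74) ≈ 6.2095
V = 352 * 6.2095 = 2185.74

2185.74


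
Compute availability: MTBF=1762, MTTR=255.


Availability = MTBF / (MTBF + MTTR)
Availability = 1762 / (1762 + 255)
Availability = 1762 / 2017
Availability = 87.3575%

87.3575%


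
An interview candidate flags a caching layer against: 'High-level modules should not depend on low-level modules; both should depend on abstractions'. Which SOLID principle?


This describes the Dependency Inversion Principle (DIP)

Dependency Inversion Principle (DIP)


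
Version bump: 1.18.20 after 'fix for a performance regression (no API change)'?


Current: 1.18.20
Change category: 'fix for a performance regression (no API change)' → patch bump
SemVer rule: patch bump → increment PATCH (MAJOR and MINOR unchanged)
New: 1.18.21

1.18.21


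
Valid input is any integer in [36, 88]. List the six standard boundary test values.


Range: [36, 88]
Boundaries: just below min, min, min+1, max-1, max, just above max
Values: [35, 36, 37, 87, 88, 89]

[35, 36, 37, 87, 88, 89]


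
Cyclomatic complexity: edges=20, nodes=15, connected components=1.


Formula: V(G) = E - N + 2P
V(G) = 20 - 15 + 2*1
V(G) = 5 + 2
V(G) = 7

7


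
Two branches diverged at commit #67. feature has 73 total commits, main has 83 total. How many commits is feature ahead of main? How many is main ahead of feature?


Common ancestor: commit #67
feature commits after divergence: 73 - 67 = 6
main commits after divergence: 83 - 67 = 16
feature is 6 commits ahead of main
main is 16 commits ahead of feature

feature ahead: 6, main ahead: 16


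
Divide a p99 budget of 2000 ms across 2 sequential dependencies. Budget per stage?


Formula: per_stage = total_budget / stages
per_stage = 2000 / 2
per_stage = 1000.0 ms

1000.0 ms


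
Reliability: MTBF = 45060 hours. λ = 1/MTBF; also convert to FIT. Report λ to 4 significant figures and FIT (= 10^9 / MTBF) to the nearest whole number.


Formula: λ = 1 / MTBF; FIT = λ × 1e9 = 1e9 / MTBF
λ = 1 / 45060 ≈ 2.219e-05 failures/hour
FIT = 1e9 / 45060 ≈ 22193 failures per 1e9 hours (nearest whole number)

λ = 2.219e-05 /h, FIT = 22193


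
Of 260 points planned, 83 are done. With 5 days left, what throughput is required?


Formula: Required rate = Remaining points / Days left
Remaining = 260 - 83 = 177 points
Required rate = 177 / 5 = 35.4 points/day

35.4 points/day


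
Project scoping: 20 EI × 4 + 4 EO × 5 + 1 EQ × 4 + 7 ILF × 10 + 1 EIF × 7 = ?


UFP = EI*4 + EO*5 + EQ*4 + ILF*10 + EIF*7
UFP = 20*4 + 4*5 + 1*4 + 7*10 + 1*7
UFP = 80 + 20 + 4 + 70 + 7
UFP = 181

181


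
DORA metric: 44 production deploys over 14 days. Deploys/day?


Formula: deployments per day = releases / days
= 44 / 14
= 3.143 deploys/day
(equivalently, 22.0 deploys/week)

3.143 deploys/day


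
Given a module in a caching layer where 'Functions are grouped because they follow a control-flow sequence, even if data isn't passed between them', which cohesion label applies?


Reasoning: Grouped by order of execution within a routine, not by data flow
Type: Procedural cohesion

Procedural cohesion


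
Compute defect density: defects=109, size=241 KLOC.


Defect density = defects / KLOC
Defect density = 109 / 241
Defect density = 0.452 defects/KLOC

0.452 defects/KLOC


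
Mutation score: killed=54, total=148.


Mutation score = killed / total * 100
Mutation score = 54 / 148 * 100
Mutation score = 36.49%

36.49%


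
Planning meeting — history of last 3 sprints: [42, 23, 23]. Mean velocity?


Formula: Avg velocity = Total points / Number of sprints
Points: [42, 23, 23]
Sum = 42 + 23 + 23 = 88
Avg velocity = 88 / 3 = 29.33 points/sprint

29.33 points/sprint


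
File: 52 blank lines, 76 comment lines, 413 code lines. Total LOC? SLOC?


Total LOC = blank + comment + code
Total LOC = 52 + 76 + 413 = 541
SLOC (source only) = code = 413

Total LOC: 541, SLOC: 413


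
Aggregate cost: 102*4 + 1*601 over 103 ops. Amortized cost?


Formula: Amortized cost = Total cost / Operations
Total cost = (102 * 4) + (1 * 601)
Total cost = 408 + 601 = 1009
Amortized = 1009 / 103 = 9.7961

9.7961


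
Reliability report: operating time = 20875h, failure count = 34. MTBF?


Formula: MTBF = Total operating time / Number of failures
MTBF = 20875 / 34
MTBF = 613.97 hours

613.97 hours


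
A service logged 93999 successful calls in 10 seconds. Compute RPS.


Formula: throughput = requests / seconds
throughput = 93999 / 10
throughput = 9399.9 requests/second

9399.9 requests/second


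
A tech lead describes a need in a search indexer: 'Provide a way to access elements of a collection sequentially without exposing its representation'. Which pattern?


This matches the Iterator pattern

Iterator


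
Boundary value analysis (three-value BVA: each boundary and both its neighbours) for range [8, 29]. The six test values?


Range: [8, 29]
Boundaries: just below min, min, min+1, max-1, max, just above max
Values: [7, 8, 9, 28, 29, 30]

[7, 8, 9, 28, 29, 30]


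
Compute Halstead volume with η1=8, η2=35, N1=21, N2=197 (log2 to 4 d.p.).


Formula: V = N * log2(η), where N = N1 + N2 and η = η1 + η2
η = 8 + 35 = 43
N = 21 + 197 = 218
log2(43) ≈ 5.4263
V = 218 * 5.4263 = 1182.93

1182.93


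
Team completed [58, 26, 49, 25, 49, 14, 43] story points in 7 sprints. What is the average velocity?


Formula: Avg velocity = Total points / Number of sprints
Points: [58, 26, 49, 25, 49, 14, 43]
Sum = 58 + 26 + 49 + 25 + 49 + 14 + 43 = 264
Avg velocity = 264 / 7 = 37.71 points/sprint

37.71 points/sprint


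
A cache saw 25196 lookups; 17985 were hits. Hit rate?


Formula: hit rate = hits / (hits + misses) * 100
hit rate = 17985 / (17985 + 7211) * 100
hit rate = 17985 / 25196 * 100
hit rate = 71.38%

71.38%


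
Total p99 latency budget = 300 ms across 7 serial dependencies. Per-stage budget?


Formula: per_stage = total_budget / stages
per_stage = 300 / 7
per_stage = 42.86 ms

42.86 ms


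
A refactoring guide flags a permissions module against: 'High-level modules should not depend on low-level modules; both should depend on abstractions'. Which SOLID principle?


This describes the Dependency Inversion Principle (DIP)

Dependency Inversion Principle (DIP)


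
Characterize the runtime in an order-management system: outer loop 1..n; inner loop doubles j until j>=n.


Reasoning: linear outer times logarithmic inner
Complexity: O(n log n)

O(n log n)


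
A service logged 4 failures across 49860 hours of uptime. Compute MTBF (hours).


Formula: MTBF = Total operating time / Number of failures
MTBF = 49860 / 4
MTBF = 12465.0 hours

12465.0 hours


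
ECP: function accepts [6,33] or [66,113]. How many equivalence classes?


Valid ranges: [6,33] and [66,113]
Class 1: x < 6 — invalid
Class 2: 6 ≤ x ≤ 33 — valid
Class 3: 33 < x < 66 — invalid (gap between ranges)
Class 4: 66 ≤ x ≤ 113 — valid
Class 5: x > 113 — invalid
Total equivalence classes: 5

5 equivalence classes


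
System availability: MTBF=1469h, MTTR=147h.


Availability = MTBF / (MTBF + MTTR)
Availability = 1469 / (1469 + 147)
Availability = 1469 / 1616
Availability = 90.9035%

90.9035%


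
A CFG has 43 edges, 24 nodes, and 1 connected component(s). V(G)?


Formula: V(G) = E - N + 2P
V(G) = 43 - 24 + 2*1
V(G) = 19 + 2
V(G) = 21

21


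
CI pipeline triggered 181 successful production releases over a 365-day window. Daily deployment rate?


Formula: deployments per day = releases / days
= 181 / 365
= 0.496 deploys/day
(equivalently, 3.47 deploys/week)

0.496 deploys/day


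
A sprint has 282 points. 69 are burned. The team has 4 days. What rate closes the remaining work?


Formula: Required rate = Remaining points / Days left
Remaining = 282 - 69 = 213 points
Required rate = 213 / 4 = 53.25 points/day

53.25 points/day


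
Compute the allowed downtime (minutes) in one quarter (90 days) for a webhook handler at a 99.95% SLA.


Formula: allowed downtime = period * (100 - SLA) / 100
Period (quarter (90 days)) = 129600 minutes
Unavailability fraction = (100 - 99.95) / 100
Allowed downtime = 129600 * (100 - 99.95) / 100
Allowed downtime = 64.8 minutes

64.8 minutes


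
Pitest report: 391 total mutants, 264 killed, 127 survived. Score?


Mutation score = killed / total * 100
Mutation score = 264 / 391 * 100
Mutation score = 67.52%

67.52%


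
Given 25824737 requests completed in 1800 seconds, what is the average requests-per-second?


Formula: throughput = requests / seconds
throughput = 25824737 / 1800
throughput = 14347.08 requests/second

14347.08 requests/second


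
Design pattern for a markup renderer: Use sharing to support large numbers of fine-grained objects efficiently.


This matches the Flyweight pattern

Flyweight


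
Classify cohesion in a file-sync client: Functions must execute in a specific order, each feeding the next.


Reasoning: Output of one is input to next
Type: Sequential cohesion

Sequential cohesion


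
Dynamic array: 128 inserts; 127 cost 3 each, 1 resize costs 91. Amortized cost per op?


Formula: Amortized cost = Total cost / Operations
Total cost = (127 * 3) + (1 * 91)
Total cost = 381 + 91 = 472
Amortized = 472 / 128 = 3.6875

3.6875


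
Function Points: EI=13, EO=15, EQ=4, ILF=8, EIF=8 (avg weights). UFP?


UFP = EI*4 + EO*5 + EQ*4 + ILF*10 + EIF*7
UFP = 13*4 + 15*5 + 4*4 + 8*10 + 8*7
UFP = 52 + 75 + 16 + 80 + 56
UFP = 279

279


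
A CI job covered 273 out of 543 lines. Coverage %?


Coverage = covered / total * 100
Coverage = 273 / 543 * 100
Coverage = 50.28%

50.28%


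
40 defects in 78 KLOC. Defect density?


Defect density = defects / KLOC
Defect density = 40 / 78
Defect density = 0.513 defects/KLOC

0.513 defects/KLOC


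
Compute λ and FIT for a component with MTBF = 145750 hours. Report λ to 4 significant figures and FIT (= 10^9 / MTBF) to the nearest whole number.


Formula: λ = 1 / MTBF; FIT = λ × 1e9 = 1e9 / MTBF
λ = 1 / 145750 ≈ 6.861e-06 failures/hour
FIT = 1e9 / 145750 ≈ 6861 failures per 1e9 hours (nearest whole number)

λ = 6.861e-06 /h, FIT = 6861


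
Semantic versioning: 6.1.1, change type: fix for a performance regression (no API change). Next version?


Current: 6.1.1
Change category: 'fix for a performance regression (no API change)' → patch bump
SemVer rule: patch bump → increment PATCH (MAJOR and MINOR unchanged)
New: 6.1.2

6.1.2


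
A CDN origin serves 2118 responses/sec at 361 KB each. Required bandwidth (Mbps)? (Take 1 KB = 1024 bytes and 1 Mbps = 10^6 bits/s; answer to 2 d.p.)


Formula: Mbps = payload_bytes * RPS * 8 / 1e6
Payload per request = 361 KB = 361 * 1024 = 369664 bytes
Total bytes/sec = 369664 * 2118 = 782948352
Total bits/sec = 782948352 * 8 = 6263586816
Mbps = 6263586816 / 1e6 = 6263.59

6263.59 Mbps


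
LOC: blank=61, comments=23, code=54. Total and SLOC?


Total LOC = blank + comment + code
Total LOC = 61 + 23 + 54 = 138
SLOC (source only) = code = 54

Total LOC: 138, SLOC: 54


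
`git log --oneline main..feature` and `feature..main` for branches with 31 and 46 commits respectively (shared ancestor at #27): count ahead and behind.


Common ancestor: commit #27
feature commits after divergence: 31 - 27 = 4
main commits after divergence: 46 - 27 = 19
feature is 4 commits ahead of main
main is 19 commits ahead of feature

feature ahead: 4, main ahead: 19


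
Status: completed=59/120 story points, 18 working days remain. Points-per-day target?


Formula: Required rate = Remaining points / Days left
Remaining = 120 - 59 = 61 points
Required rate = 61 / 18 = 3.39 points/day

3.39 points/day


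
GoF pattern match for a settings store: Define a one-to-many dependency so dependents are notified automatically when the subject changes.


This matches the Observer pattern

Observer


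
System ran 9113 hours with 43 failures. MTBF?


Formula: MTBF = Total operating time / Number of failures
MTBF = 9113 / 43
MTBF = 211.93 hours

211.93 hours


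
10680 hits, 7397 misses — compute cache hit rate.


Formula: hit rate = hits / (hits + misses) * 100
hit rate = 10680 / (10680 + 7397) * 100
hit rate = 10680 / 18077 * 100
hit rate = 59.08%

59.08%


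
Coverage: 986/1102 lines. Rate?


Coverage = covered / total * 100
Coverage = 986 / 1102 * 100
Coverage = 89.47%

89.47%


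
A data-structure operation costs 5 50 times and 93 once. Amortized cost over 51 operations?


Formula: Amortized cost = Total cost / Operations
Total cost = (50 * 5) + (1 * 93)
Total cost = 250 + 93 = 343
Amortized = 343 / 51 = 6.7255

6.7255


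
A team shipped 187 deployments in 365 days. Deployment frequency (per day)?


Formula: deployments per day = releases / days
= 187 / 365
= 0.512 deploys/day
(equivalently, 3.59 deploys/week)

0.512 deploys/day


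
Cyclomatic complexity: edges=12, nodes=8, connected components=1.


Formula: V(G) = E - N + 2P
V(G) = 12 - 8 + 2*1
V(G) = 4 + 2
V(G) = 6

6


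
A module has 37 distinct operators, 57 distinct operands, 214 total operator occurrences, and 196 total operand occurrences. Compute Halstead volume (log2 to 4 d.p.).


Formula: V = N * log2(η), where N = N1 + N2 and η = η1 + η2
η = 37 + 57 = 94
N = 214 + 196 = 410
log2(94) ≈ 6.5546
V = 410 * 6.5546 = 2687.39

2687.39


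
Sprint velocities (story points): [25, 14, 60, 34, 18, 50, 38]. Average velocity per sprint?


Formula: Avg velocity = Total points / Number of sprints
Points: [25, 14, 60, 34, 18, 50, 38]
Sum = 25 + 14 + 60 + 34 + 18 + 50 + 38 = 239
Avg velocity = 239 / 7 = 34.14 points/sprint

34.14 points/sprint


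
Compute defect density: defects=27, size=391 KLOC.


Defect density = defects / KLOC
Defect density = 27 / 391
Defect density = 0.069 defects/KLOC

0.069 defects/KLOC


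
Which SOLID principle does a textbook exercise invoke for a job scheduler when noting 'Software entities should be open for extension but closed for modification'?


This describes the Open/Closed Principle (OCP)

Open/Closed Principle (OCP)


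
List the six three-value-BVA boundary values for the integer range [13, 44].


Range: [13, 44]
Boundaries: just below min, min, min+1, max-1, max, just above max
Values: [12, 13, 14, 43, 44, 45]

[12, 13, 14, 43, 44, 45]


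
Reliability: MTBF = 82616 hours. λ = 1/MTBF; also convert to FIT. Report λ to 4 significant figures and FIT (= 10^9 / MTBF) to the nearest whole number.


Formula: λ = 1 / MTBF; FIT = λ × 1e9 = 1e9 / MTBF
λ = 1 / 82616 ≈ 1.210e-05 failures/hour
FIT = 1e9 / 82616 ≈ 12104 failures per 1e9 hours (nearest whole number)

λ = 1.210e-05 /h, FIT = 12104


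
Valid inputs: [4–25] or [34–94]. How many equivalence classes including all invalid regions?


Valid ranges: [4,25] and [34,94]
Class 1: x < 4 — invalid
Class 2: 4 ≤ x ≤ 25 — valid
Class 3: 25 < x < 34 — invalid (gap between ranges)
Class 4: 34 ≤ x ≤ 94 — valid
Class 5: x > 94 — invalid
Total equivalence classes: 5

5 equivalence classes


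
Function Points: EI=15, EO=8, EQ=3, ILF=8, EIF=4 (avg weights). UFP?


UFP = EI*4 + EO*5 + EQ*4 + ILF*10 + EIF*7
UFP = 15*4 + 8*5 + 3*4 + 8*10 + 4*7
UFP = 60 + 40 + 12 + 80 + 28
UFP = 220

220


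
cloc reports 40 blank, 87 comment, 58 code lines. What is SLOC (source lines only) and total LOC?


Total LOC = blank + comment + code
Total LOC = 40 + 87 + 58 = 185
SLOC (source only) = code = 58

Total LOC: 185, SLOC: 58


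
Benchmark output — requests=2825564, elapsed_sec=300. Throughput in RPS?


Formula: throughput = requests / seconds
throughput = 2825564 / 300
throughput = 9418.55 requests/second

9418.55 requests/second


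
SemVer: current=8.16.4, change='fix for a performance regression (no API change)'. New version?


Current: 8.16.4
Change category: 'fix for a performance regression (no API change)' → patch bump
SemVer rule: patch bump → increment PATCH (MAJOR and MINOR unchanged)
New: 8.16.5

8.16.5


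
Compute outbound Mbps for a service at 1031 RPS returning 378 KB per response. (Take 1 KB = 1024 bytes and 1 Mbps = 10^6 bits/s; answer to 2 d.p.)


Formula: Mbps = payload_bytes * RPS * 8 / 1e6
Payload per request = 378 KB = 378 * 1024 = 387072 bytes
Total bytes/sec = 387072 * 1031 = 399071232
Total bits/sec = 399071232 * 8 = 3192569856
Mbps = 3192569856 / 1e6 = 3192.57

3192.57 Mbps


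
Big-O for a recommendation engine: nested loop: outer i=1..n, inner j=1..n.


Reasoning: n iterations times n iterations
Complexity: O(n^2)

O(n^2)


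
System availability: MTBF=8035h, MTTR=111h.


Availability = MTBF / (MTBF + MTTR)
Availability = 8035 / (8035 + 111)
Availability = 8035 / 8146
Availability = 98.6374%

98.6374%


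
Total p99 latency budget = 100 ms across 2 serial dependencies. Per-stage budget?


Formula: per_stage = total_budget / stages
per_stage = 100 / 2
per_stage = 50.0 ms

50.0 ms


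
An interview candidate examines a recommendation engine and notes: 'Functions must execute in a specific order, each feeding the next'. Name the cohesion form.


Reasoning: Output of one is input to next
Type: Sequential cohesion

Sequential cohesion


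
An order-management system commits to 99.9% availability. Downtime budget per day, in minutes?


Formula: allowed downtime = period * (100 - SLA) / 100
Period (day) = 1440 minutes
Unavailability fraction = (100 - 99.9) / 100
Allowed downtime = 1440 * (100 - 99.9) / 100
Allowed downtime = 1.44 minutes

1.44 minutes


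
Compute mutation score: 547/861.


Mutation score = killed / total * 100
Mutation score = 547 / 861 * 100
Mutation score = 63.53%

63.53%


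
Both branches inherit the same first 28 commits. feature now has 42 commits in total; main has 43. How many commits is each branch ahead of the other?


Common ancestor: commit #28
feature commits after divergence: 42 - 28 = 14
main commits after divergence: 43 - 28 = 15
feature is 14 commits ahead of main
main is 15 commits ahead of feature

feature ahead: 14, main ahead: 15


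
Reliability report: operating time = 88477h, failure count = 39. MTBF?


Formula: MTBF = Total operating time / Number of failures
MTBF = 88477 / 39
MTBF = 2268.64 hours

2268.64 hours


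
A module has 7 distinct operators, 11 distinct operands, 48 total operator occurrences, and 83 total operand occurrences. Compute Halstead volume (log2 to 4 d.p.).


Formula: V = N * log2(η), where N = N1 + N2 and η = η1 + η2
η = 7 + 11 = 18
N = 48 + 83 = 131
log2(18) ≈ 4.1699
V = 131 * 4.1699 = 546.26

546.26


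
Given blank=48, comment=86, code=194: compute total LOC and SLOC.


Total LOC = blank + comment + code
Total LOC = 48 + 86 + 194 = 328
SLOC (source only) = code = 194

Total LOC: 328, SLOC: 194


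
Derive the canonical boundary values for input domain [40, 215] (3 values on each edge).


Range: [40, 215]
Boundaries: just below min, min, min+1, max-1, max, just above max
Values: [39, 40, 41, 214, 215, 216]

[39, 40, 41, 214, 215, 216]


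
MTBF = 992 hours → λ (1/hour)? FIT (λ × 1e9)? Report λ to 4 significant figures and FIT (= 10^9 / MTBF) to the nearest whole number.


Formula: λ = 1 / MTBF; FIT = λ × 1e9 = 1e9 / MTBF
λ = 1 / 992 ≈ 1.008e-03 failures/hour
FIT = 1e9 / 992 ≈ 1008065 failures per 1e9 hours (nearest whole number)

λ = 1.008e-03 /h, FIT = 1008065


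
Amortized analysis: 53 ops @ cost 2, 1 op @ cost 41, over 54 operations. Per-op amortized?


Formula: Amortized cost = Total cost / Operations
Total cost = (53 * 2) + (1 * 41)
Total cost = 106 + 41 = 147
Amortized = 147 / 54 = 2.7222

2.7222


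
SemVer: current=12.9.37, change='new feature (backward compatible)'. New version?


Current: 12.9.37
Change category: 'new feature (backward compatible)' → minor bump
SemVer rule: minor bump → increment MINOR, reset PATCH to 0 (MAJOR unchanged)
New: 12.10.0

12.10.0


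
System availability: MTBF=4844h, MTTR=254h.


Availability = MTBF / (MTBF + MTTR)
Availability = 4844 / (4844 + 254)
Availability = 4844 / 5098
Availability = 95.0177%

95.0177%


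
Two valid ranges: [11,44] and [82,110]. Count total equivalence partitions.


Valid ranges: [11,44] and [82,110]
Class 1: x < 11 — invalid
Class 2: 11 ≤ x ≤ 44 — valid
Class 3: 44 < x < 82 — invalid (gap between ranges)
Class 4: 82 ≤ x ≤ 110 — valid
Class 5: x > 110 — invalid
Total equivalence classes: 5

5 equivalence classes


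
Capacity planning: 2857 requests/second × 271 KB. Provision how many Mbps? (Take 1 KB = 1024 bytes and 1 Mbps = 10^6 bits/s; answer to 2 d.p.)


Formula: Mbps = payload_bytes * RPS * 8 / 1e6
Payload per request = 271 KB = 271 * 1024 = 277504 bytes
Total bytes/sec = 277504 * 2857 = 792828928
Total bits/sec = 792828928 * 8 = 6342631424
Mbps = 6342631424 / 1e6 = 6342.63

6342.63 Mbps


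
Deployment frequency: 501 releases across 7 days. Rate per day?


Formula: deployments per day = releases / days
= 501 / 7
= 71.571 deploys/day
(equivalently, 501.0 deploys/week)

71.571 deploys/day


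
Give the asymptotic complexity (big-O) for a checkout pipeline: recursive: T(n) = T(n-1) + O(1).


Reasoning: linear recursion with constant work per frame
Complexity: O(n)

O(n)


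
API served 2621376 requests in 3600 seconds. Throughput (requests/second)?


Formula: throughput = requests / seconds
throughput = 2621376 / 3600
throughput = 728.16 requests/second

728.16 requests/second


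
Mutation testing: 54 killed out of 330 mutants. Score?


Mutation score = killed / total * 100
Mutation score = 54 / 330 * 100
Mutation score = 16.36%

16.36%


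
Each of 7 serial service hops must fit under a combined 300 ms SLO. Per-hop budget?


Formula: per_stage = total_budget / stages
per_stage = 300 / 7
per_stage = 42.86 ms

42.86 ms


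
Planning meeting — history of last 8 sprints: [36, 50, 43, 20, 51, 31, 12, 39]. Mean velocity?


Formula: Avg velocity = Total points / Number of sprints
Points: [36, 50, 43, 20, 51, 31, 12, 39]
Sum = 36 + 50 + 43 + 20 + 51 + 31 + 12 + 39 = 282
Avg velocity = 282 / 8 = 35.25 points/sprint

35.25 points/sprint


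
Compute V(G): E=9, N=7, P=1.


Formula: V(G) = E - N + 2P
V(G) = 9 - 7 + 2*1
V(G) = 2 + 2
V(G) = 4

4


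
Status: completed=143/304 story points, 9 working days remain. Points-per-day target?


Formula: Required rate = Remaining points / Days left
Remaining = 304 - 143 = 161 points
Required rate = 161 / 9 = 17.89 points/day

17.89 points/day


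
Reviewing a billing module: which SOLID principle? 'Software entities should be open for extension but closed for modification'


This describes the Open/Closed Principle (OCP)

Open/Closed Principle (OCP)


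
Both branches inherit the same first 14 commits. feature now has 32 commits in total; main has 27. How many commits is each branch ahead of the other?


Common ancestor: commit #14
feature commits after divergence: 32 - 14 = 18
main commits after divergence: 27 - 14 = 13
feature is 18 commits ahead of main
main is 13 commits ahead of feature

feature ahead: 18, main ahead: 13


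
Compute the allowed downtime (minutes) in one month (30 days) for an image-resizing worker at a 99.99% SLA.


Formula: allowed downtime = period * (100 - SLA) / 100
Period (month (30 days)) = 43200 minutes
Unavailability fraction = (100 - 99.99) / 100
Allowed downtime = 43200 * (100 - 99.99) / 100
Allowed downtime = 4.32 minutes

4.32 minutes


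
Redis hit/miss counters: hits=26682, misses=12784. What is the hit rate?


Formula: hit rate = hits / (hits + misses) * 100
hit rate = 26682 / (26682 + 12784) * 100
hit rate = 26682 / 39466 * 100
hit rate = 67.61%

67.61%


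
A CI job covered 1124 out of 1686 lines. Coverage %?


Coverage = covered / total * 100
Coverage = 1124 / 1686 * 100
Coverage = 66.67%

66.67%


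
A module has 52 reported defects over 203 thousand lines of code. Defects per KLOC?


Defect density = defects / KLOC
Defect density = 52 / 203
Defect density = 0.256 defects/KLOC

0.256 defects/KLOC
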